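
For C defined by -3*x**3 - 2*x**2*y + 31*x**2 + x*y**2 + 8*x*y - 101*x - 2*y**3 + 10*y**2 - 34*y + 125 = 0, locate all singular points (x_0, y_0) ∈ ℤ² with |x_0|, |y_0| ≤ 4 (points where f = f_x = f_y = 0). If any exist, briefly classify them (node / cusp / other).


Singular points: {(3, 2)}; classification: cusp.

Compute partial derivatives:
  f_x = -9*x**2 - 4*x*y + 62*x + y**2 + 8*y - 101.
  f_y = -2*x**2 + 2*x*y + 8*x - 6*y**2 + 20*y - 34.
Scan x_0 ∈ {−4, ..., 4}. For each x_0, f_y(x_0, y) is a polynomial in y; find its integer roots y ∈ {−4, ..., 4}, then test f_x and f at those candidates.
  x = -4: f_y(-4, y) = -6*y**2 + 12*y - 98; no integer root y with |y| ≤ 4.
  x = -3: f_y(-3, y) = -6*y**2 + 14*y - 76; no integer root y with |y| ≤ 4.
  x = -2: f_y(-2, y) = -6*y**2 + 16*y - 58; no integer root y with |y| ≤ 4.
  x = -1: f_y(-1, y) = -6*y**2 + 18*y - 44; no integer root y with |y| ≤ 4.
  x = 0: f_y(0, y) = -6*y**2 + 20*y - 34; no integer root y with |y| ≤ 4.
  x = 1: f_y(1, y) = -6*y**2 + 22*y - 28; no integer root y with |y| ≤ 4.
  x = 2: f_y(2, y) = -6*y**2 + 24*y - 26; no integer root y with |y| ≤ 4.
  x = 3: f_y(3, y) = -6*y**2 + 26*y - 28; vanishes at y ∈ {2}. (3, 2): f_x = 0, f = 0 — SINGULAR.
  x = 4: f_y(4, y) = -6*y**2 + 28*y - 34; no integer root y with |y| ≤ 4.
Only singular point on the grid: (3, 2).
Classify: substitute x = 3 + u, y = 2 + v and expand: f = -3*u**3 - 2*u**2*v + u*v**2 - 2*v**3 + v**2.
No constant or linear terms (consistent with a singular point). Quadratic part: v**2. Cubic part: -3*u**3 - 2*u**2*v + u*v**2 - 2*v**3.
The quadratic part v**2 is a perfect square, so there is a single (double) tangent line v = 0, i.e. y = 2. Restricting the cubic part to that line (v = 0) leaves -3*u**3 ≠ 0, so f is not divisible by v and the branch is v² ≈ 3*u**3 to lowest order — this is a cusp.
Classification: cusp.


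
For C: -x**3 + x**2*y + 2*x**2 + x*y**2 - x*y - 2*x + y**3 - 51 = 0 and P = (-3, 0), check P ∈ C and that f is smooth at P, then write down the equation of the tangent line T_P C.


Tangent line at P: -41*x + 12*y - 123 = 0.

Step 1: f(-3, 0) = 0, so P lies on C.
Step 2: partial derivatives
  f_x(x, y) = -3*x**2 + 2*x*y + 4*x + y**2 - y - 2, f_y(x, y) = x**2 + 2*x*y - x + 3*y**2.
  f_x(P) = -41, f_y(P) = 12 (gradient nonzero, so P is smooth).
Step 3: tangent line at P: -41·(x − -3) + 12·(y − 0) = 0.
Expanding: -41*x + 12*y - 123 = 0.


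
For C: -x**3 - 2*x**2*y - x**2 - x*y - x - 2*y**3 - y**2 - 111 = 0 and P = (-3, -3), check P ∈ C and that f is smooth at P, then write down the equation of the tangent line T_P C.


Tangent line at P: -55*x - 63*y - 354 = 0.

Step 1: f(-3, -3) = 0, so P lies on C.
Step 2: partial derivatives
  f_x(x, y) = -3*x**2 - 4*x*y - 2*x - y - 1, f_y(x, y) = -2*x**2 - x - 6*y**2 - 2*y.
  f_x(P) = -55, f_y(P) = -63 (gradient nonzero, so P is smooth).
Step 3: tangent line at P: -55·(x − -3) + -63·(y − -3) = 0.
Expanding: -55*x - 63*y - 354 = 0.


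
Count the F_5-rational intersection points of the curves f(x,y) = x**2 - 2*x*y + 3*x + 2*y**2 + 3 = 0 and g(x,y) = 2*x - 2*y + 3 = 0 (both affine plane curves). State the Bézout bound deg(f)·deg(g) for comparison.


Common zeros: {(0, 4), (4, 3)}; count = 2; Bézout bound = 2.

deg(f) = 2, deg(g) = 1, so Bézout bound = 2.
Scan x ∈ F_5. For each x, list the y ∈ F_5 with f(x, y) ≡ 0 and those with g(x, y) ≡ 0 (mod 5); the common zeros in that column are the intersection.
  x = 0: f ≡ 0 at y ∈ {1, 4}; g ≡ 0 at y ∈ {4}; common: {4}.
  x = 1: f ≡ 0 at y ∈ ∅; g ≡ 0 at y ∈ {0}; common: ∅.
  x = 2: f ≡ 0 at y ∈ ∅; g ≡ 0 at y ∈ {1}; common: ∅.
  x = 3: f ≡ 0 at y ∈ ∅; g ≡ 0 at y ∈ {2}; common: ∅.
  x = 4: f ≡ 0 at y ∈ {1, 3}; g ≡ 0 at y ∈ {3}; common: {3}.
Collecting: common zeros = {(0, 4), (4, 3)}, so the count is 2.
Comparison with the Bézout bound: 2 ≤ 2 = deg(f)·deg(g), as expected for curves with no common component (the bound is attained).


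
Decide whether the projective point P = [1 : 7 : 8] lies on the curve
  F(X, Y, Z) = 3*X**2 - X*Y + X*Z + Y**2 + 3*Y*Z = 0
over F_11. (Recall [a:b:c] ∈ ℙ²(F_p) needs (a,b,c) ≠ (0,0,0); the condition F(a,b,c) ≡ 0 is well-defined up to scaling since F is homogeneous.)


F(1,7,8) ≡ 1 (mod 11); P is NOT on the curve.

Evaluate F(1, 7, 8) term-by-term (mod 11).
  3*X**2 ↦ 3·1·1·1 = 3
  -X*Y ↦ -1·1·7·1 = -7
  X*Z ↦ 1·1·1·8 = 8
  Y**2 ↦ 1·1·49·1 = 49
  3*Y*Z ↦ 3·1·7·8 = 168
Sum: F(1, 7, 8) = (3) + (-7) + (8) + (49) + (168) = 221.
Reducing mod 11: 221 ≡ 1 (mod 11).
Since F(a, b, c) ≡ 1 ≠ 0 (mod 11), P does NOT lie on the curve.


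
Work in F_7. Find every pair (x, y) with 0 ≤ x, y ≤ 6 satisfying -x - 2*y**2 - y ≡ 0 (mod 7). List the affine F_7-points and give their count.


Affine F_7-points: {(0, 0), (0, 3), (1, 5), (4, 1), (4, 2), (6, 4), (6, 6)}; count = 7.

For each of the 49 pairs (x, y) ∈ F_7², evaluate f(x, y) mod 7. Record the zeros.
  x = 0: [0↦0, 1↦4, 2↦4, 3↦0, 4↦6, 5↦1, 6↦6]  zeros at y ∈ {0, 3}
  x = 1: [0↦6, 1↦3, 2↦3, 3↦6, 4↦5, 5↦0, 6↦5]  zeros at y ∈ {5}
  x = 2: [0↦5, 1↦2, 2↦2, 3↦5, 4↦4, 5↦6, 6↦4]  zeros at y ∈ ∅
  x = 3: [0↦4, 1↦1, 2↦1, 3↦4, 4↦3, 5↦5, 6↦3]  zeros at y ∈ ∅
  x = 4: [0↦3, 1↦0, 2↦0, 3↦3, 4↦2, 5↦4, 6↦2]  zeros at y ∈ {1, 2}
  x = 5: [0↦2, 1↦6, 2↦6, 3↦2, 4↦1, 5↦3, 6↦1]  zeros at y ∈ ∅
  x = 6: [0↦1, 1↦5, 2↦5, 3↦1, 4↦0, 5↦2, 6↦0]  zeros at y ∈ {4, 6}
Collecting zeros: affine points = {(0, 0), (0, 3), (1, 5), (4, 1), (4, 2), (6, 4), (6, 6)}.
Total count |C(F_7)_aff| = 7.


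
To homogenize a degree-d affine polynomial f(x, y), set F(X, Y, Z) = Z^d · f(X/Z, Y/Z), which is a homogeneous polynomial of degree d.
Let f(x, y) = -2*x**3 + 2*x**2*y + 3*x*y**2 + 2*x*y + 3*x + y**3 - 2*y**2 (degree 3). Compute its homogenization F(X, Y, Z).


F(X, Y, Z) = -2*X**3 + 2*X**2*Y + 3*X*Y**2 + 2*X*Y*Z + 3*X*Z**2 + Y**3 - 2*Y**2*Z

deg(f) = 3.
Substitute x = X/Z, y = Y/Z into f, then multiply by Z^3.
  monomial -2·x^3·y^0 ↦ -2·X^3·Y^0·Z^0.
  monomial 2·x^2·y^1 ↦ 2·X^2·Y^1·Z^0.
  monomial 3·x^1·y^2 ↦ 3·X^1·Y^2·Z^0.
  monomial 2·x^1·y^1 ↦ 2·X^1·Y^1·Z^1.
  monomial 3·x^1·y^0 ↦ 3·X^1·Y^0·Z^2.
  monomial 1·x^0·y^3 ↦ 1·X^0·Y^3·Z^0.
  monomial -2·x^0·y^2 ↦ -2·X^0·Y^2·Z^1.
Collecting: F(X, Y, Z) = -2*X**3 + 2*X**2*Y + 3*X*Y**2 + 2*X*Y*Z + 3*X*Z**2 + Y**3 - 2*Y**2*Z.


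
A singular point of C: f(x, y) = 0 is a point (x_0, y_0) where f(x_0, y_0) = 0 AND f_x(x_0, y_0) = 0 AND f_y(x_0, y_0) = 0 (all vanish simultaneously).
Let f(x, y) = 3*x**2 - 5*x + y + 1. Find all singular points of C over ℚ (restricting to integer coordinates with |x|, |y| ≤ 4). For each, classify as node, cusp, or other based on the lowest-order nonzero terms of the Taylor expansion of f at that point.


No singular points in the scanned grid; C is smooth there.

Compute partial derivatives:
  f_x = 6*x - 5.
  f_y = 1.
f_y = 1 is a nonzero constant, so f_y never vanishes: no point (x, y) can satisfy f = f_x = f_y = 0. In particular no (x, y) ∈ {−4, ..., 4}² is singular; the curve is smooth.


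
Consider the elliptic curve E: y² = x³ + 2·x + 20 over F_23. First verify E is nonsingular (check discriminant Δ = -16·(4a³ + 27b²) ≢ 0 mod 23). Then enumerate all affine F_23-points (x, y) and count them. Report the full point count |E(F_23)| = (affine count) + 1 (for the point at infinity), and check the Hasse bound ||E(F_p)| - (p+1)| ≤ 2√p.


Affine points = {(1, 0), (2, 3), (2, 20), (4, 0), (6, 8), (6, 15), (7, 3), (7, 20), (9, 10), (9, 13), (11, 4), (11, 19), (12, 1), (12, 22), (13, 9), (13, 14), (14, 3), (14, 20), (16, 10), (16, 13), (18, 0), (21, 10), (21, 13)}; affine count = 23; |E(F_23)| = 24.

Discriminant check: Δ ∝ 4a³ + 27b² = 4·2³ + 27·20² = 4·8 + 27·400 ≡ 22 (mod 23). Nonzero ⇒ E is nonsingular.
For each x ∈ F_23, compute rhs = x³ + 2·x + 20 mod 23, then count y ∈ F_23 with y² ≡ rhs.
  x = 0: rhs = 20, matching y values: none (0 points).
  x = 1: rhs = 0, matching y values: 0 (1 points).
  x = 2: rhs = 9, matching y values: 3, 20 (2 points).
  x = 3: rhs = 7, matching y values: none (0 points).
  x = 4: rhs = 0, matching y values: 0 (1 points).
  x = 5: rhs = 17, matching y values: none (0 points).
  x = 6: rhs = 18, matching y values: 8, 15 (2 points).
  x = 7: rhs = 9, matching y values: 3, 20 (2 points).
  x = 8: rhs = 19, matching y values: none (0 points).
  x = 9: rhs = 8, matching y values: 10, 13 (2 points).
  x = 10: rhs = 5, matching y values: none (0 points).
  x = 11: rhs = 16, matching y values: 4, 19 (2 points).
  x = 12: rhs = 1, matching y values: 1, 22 (2 points).
  x = 13: rhs = 12, matching y values: 9, 14 (2 points).
  x = 14: rhs = 9, matching y values: 3, 20 (2 points).
  x = 15: rhs = 21, matching y values: none (0 points).
  x = 16: rhs = 8, matching y values: 10, 13 (2 points).
  x = 17: rhs = 22, matching y values: none (0 points).
  x = 18: rhs = 0, matching y values: 0 (1 points).
  x = 19: rhs = 17, matching y values: none (0 points).
  x = 20: rhs = 10, matching y values: none (0 points).
  x = 21: rhs = 8, matching y values: 10, 13 (2 points).
  x = 22: rhs = 17, matching y values: none (0 points).
Total affine count: 23.
Full point count |E(F_23)| = 23 + 1 = 24.
Hasse bound: |24 − (23+1)| = |0| = 0 ≤ 2√23 ≈ 9.5917 ✓.


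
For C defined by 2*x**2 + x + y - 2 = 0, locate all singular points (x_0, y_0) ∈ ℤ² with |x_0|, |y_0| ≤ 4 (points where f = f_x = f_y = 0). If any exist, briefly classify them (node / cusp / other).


No singular points in the scanned grid; C is smooth there.

Compute partial derivatives:
  f_x = 4*x + 1.
  f_y = 1.
f_y = 1 is a nonzero constant, so f_y never vanishes: no point (x, y) can satisfy f = f_x = f_y = 0. In particular no (x, y) ∈ {−4, ..., 4}² is singular; the curve is smooth.


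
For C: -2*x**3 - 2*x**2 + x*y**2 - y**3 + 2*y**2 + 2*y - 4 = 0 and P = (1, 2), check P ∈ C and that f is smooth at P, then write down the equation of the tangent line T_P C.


Tangent line at P: -6*x + 2*y + 2 = 0.

Step 1: f(1, 2) = 0, so P lies on C.
Step 2: partial derivatives
  f_x(x, y) = -6*x**2 - 4*x + y**2, f_y(x, y) = 2*x*y - 3*y**2 + 4*y + 2.
  f_x(P) = -6, f_y(P) = 2 (gradient nonzero, so P is smooth).
Step 3: tangent line at P: -6·(x − 1) + 2·(y − 2) = 0.
Expanding: -6*x + 2*y + 2 = 0.


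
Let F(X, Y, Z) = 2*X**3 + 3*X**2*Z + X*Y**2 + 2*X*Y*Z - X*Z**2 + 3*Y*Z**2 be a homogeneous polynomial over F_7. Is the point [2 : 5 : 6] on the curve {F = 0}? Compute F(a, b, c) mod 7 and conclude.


F(2,5,6) ≡ 5 (mod 7); P is NOT on the curve.

Evaluate F(2, 5, 6) term-by-term (mod 7).
  2*X**3 ↦ 2·8·1·1 = 16
  3*X**2*Z ↦ 3·4·1·6 = 72
  X*Y**2 ↦ 1·2·25·1 = 50
  2*X*Y*Z ↦ 2·2·5·6 = 120
  -X*Z**2 ↦ -1·2·1·36 = -72
  3*Y*Z**2 ↦ 3·1·5·36 = 540
Sum: F(2, 5, 6) = (16) + (72) + (50) + (120) + (-72) + (540) = 726.
Reducing mod 7: 726 ≡ 5 (mod 7).
Since F(a, b, c) ≡ 5 ≠ 0 (mod 7), P does NOT lie on the curve.


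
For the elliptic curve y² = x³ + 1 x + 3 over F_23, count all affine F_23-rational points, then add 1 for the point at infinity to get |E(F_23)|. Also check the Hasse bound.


Affine points = {(0, 7), (0, 16), (2, 6), (2, 17), (4, 5), (4, 18), (5, 8), (5, 15), (6, 8), (6, 15), (7, 10), (7, 13), (10, 1), (10, 22), (12, 8), (12, 15), (14, 1), (14, 22), (15, 9), (15, 14), (19, 2), (19, 21), (21, 4), (21, 19), (22, 1), (22, 22)}; affine count = 26; |E(F_23)| = 27.

Discriminant check: Δ ∝ 4a³ + 27b² = 4·1³ + 27·3² = 4·1 + 27·9 ≡ 17 (mod 23). Nonzero ⇒ E is nonsingular.
For each x ∈ F_23, compute rhs = x³ + 1·x + 3 mod 23, then count y ∈ F_23 with y² ≡ rhs.
  x = 0: rhs = 3, matching y values: 7, 16 (2 points).
  x = 1: rhs = 5, matching y values: none (0 points).
  x = 2: rhs = 13, matching y values: 6, 17 (2 points).
  x = 3: rhs = 10, matching y values: none (0 points).
  x = 4: rhs = 2, matching y values: 5, 18 (2 points).
  x = 5: rhs = 18, matching y values: 8, 15 (2 points).
  x = 6: rhs = 18, matching y values: 8, 15 (2 points).
  x = 7: rhs = 8, matching y values: 10, 13 (2 points).
  x = 8: rhs = 17, matching y values: none (0 points).
  x = 9: rhs = 5, matching y values: none (0 points).
  x = 10: rhs = 1, matching y values: 1, 22 (2 points).
  x = 11: rhs = 11, matching y values: none (0 points).
  x = 12: rhs = 18, matching y values: 8, 15 (2 points).
  x = 13: rhs = 5, matching y values: none (0 points).
  x = 14: rhs = 1, matching y values: 1, 22 (2 points).
  x = 15: rhs = 12, matching y values: 9, 14 (2 points).
  x = 16: rhs = 21, matching y values: none (0 points).
  x = 17: rhs = 11, matching y values: none (0 points).
  x = 18: rhs = 11, matching y values: none (0 points).
  x = 19: rhs = 4, matching y values: 2, 21 (2 points).
  x = 20: rhs = 19, matching y values: none (0 points).
  x = 21: rhs = 16, matching y values: 4, 19 (2 points).
  x = 22: rhs = 1, matching y values: 1, 22 (2 points).
Total affine count: 26.
Full point count |E(F_23)| = 26 + 1 = 27.
Hasse bound: |27 − (23+1)| = |3| = 3 ≤ 2√23 ≈ 9.5917 ✓.


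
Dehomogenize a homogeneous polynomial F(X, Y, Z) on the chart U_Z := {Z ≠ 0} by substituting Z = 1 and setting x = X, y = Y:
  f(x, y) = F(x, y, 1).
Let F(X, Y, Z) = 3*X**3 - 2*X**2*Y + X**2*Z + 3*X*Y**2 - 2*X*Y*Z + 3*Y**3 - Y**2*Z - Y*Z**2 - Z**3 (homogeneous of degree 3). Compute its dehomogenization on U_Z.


f(x, y) = 3*x**3 - 2*x**2*y + x**2 + 3*x*y**2 - 2*x*y + 3*y**3 - y**2 - y - 1

On U_Z we set Z = 1. Each monomial c·X^i·Y^j·Z^k in F becomes c·x^i·y^j·1^k = c·x^i·y^j.
Substituting Z = 1: F(X, Y, 1) = 3*x**3 - 2*x**2*y + x**2 + 3*x*y**2 - 2*x*y + 3*y**3 - y**2 - y - 1.
Note: deg(f) ≤ deg(F) = 3; strict inequality happens when F is divisible by Z (lost terms).


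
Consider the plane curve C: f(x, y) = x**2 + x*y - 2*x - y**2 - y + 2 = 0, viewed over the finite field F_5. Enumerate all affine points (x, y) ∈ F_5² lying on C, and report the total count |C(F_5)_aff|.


Affine F_5-points: {(0, 1), (0, 3), (1, 1), (1, 4), (2, 2), (2, 4), (3, 0), (3, 2), (4, 0), (4, 3)}; count = 10.

For each of the 25 pairs (x, y) ∈ F_5², evaluate f(x, y) mod 5. Record the zeros.
  x = 0: [0↦2, 1↦0, 2↦1, 3↦0, 4↦2]  zeros at y ∈ {1, 3}
  x = 1: [0↦1, 1↦0, 2↦2, 3↦2, 4↦0]  zeros at y ∈ {1, 4}
  x = 2: [0↦2, 1↦2, 2↦0, 3↦1, 4↦0]  zeros at y ∈ {2, 4}
  x = 3: [0↦0, 1↦1, 2↦0, 3↦2, 4↦2]  zeros at y ∈ {0, 2}
  x = 4: [0↦0, 1↦2, 2↦2, 3↦0, 4↦1]  zeros at y ∈ {0, 3}
Collecting zeros: affine points = {(0, 1), (0, 3), (1, 1), (1, 4), (2, 2), (2, 4), (3, 0), (3, 2), (4, 0), (4, 3)}.
Total count |C(F_5)_aff| = 10.


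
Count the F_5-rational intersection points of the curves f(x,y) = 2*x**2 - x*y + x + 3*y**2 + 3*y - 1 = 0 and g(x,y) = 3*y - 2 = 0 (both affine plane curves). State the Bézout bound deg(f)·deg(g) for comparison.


Common zeros: ∅; count = 0; Bézout bound = 2.

deg(f) = 2, deg(g) = 1, so Bézout bound = 2.
Scan x ∈ F_5. For each x, list the y ∈ F_5 with f(x, y) ≡ 0 and those with g(x, y) ≡ 0 (mod 5); the common zeros in that column are the intersection.
  x = 0: f ≡ 0 at y ∈ {1, 3}; g ≡ 0 at y ∈ {4}; common: ∅.
  x = 1: f ≡ 0 at y ∈ {3}; g ≡ 0 at y ∈ {4}; common: ∅.
  x = 2: f ≡ 0 at y ∈ ∅; g ≡ 0 at y ∈ {4}; common: ∅.
  x = 3: f ≡ 0 at y ∈ {0}; g ≡ 0 at y ∈ {4}; common: ∅.
  x = 4: f ≡ 0 at y ∈ {0, 2}; g ≡ 0 at y ∈ {4}; common: ∅.
Collecting: common zeros = ∅, so the count is 0.
Comparison with the Bézout bound: 0 ≤ 2 = deg(f)·deg(g), as expected for curves with no common component (the affine F_5-count falls short of the bound because intersections may lie at infinity, over extension fields, or carry multiplicity).


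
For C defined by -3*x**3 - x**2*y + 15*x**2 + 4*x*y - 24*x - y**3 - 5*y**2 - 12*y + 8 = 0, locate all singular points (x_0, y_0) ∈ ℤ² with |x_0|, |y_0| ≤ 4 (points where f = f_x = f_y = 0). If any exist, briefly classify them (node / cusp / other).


Singular points: {(2, -2)}; classification: node.

Compute partial derivatives:
  f_x = -9*x**2 - 2*x*y + 30*x + 4*y - 24.
  f_y = -x**2 + 4*x - 3*y**2 - 10*y - 12.
Scan x_0 ∈ {−4, ..., 4}. For each x_0, f_y(x_0, y) is a polynomial in y; find its integer roots y ∈ {−4, ..., 4}, then test f_x and f at those candidates.
  x = -4: f_y(-4, y) = -3*y**2 - 10*y - 44; no integer root y with |y| ≤ 4.
  x = -3: f_y(-3, y) = -3*y**2 - 10*y - 33; no integer root y with |y| ≤ 4.
  x = -2: f_y(-2, y) = -3*y**2 - 10*y - 24; no integer root y with |y| ≤ 4.
  x = -1: f_y(-1, y) = -3*y**2 - 10*y - 17; no integer root y with |y| ≤ 4.
  x = 0: f_y(0, y) = -3*y**2 - 10*y - 12; no integer root y with |y| ≤ 4.
  x = 1: f_y(1, y) = -3*y**2 - 10*y - 9; no integer root y with |y| ≤ 4.
  x = 2: f_y(2, y) = -3*y**2 - 10*y - 8; vanishes at y ∈ {-2}. (2, -2): f_x = 0, f = 0 — SINGULAR.
  x = 3: f_y(3, y) = -3*y**2 - 10*y - 9; no integer root y with |y| ≤ 4.
  x = 4: f_y(4, y) = -3*y**2 - 10*y - 12; no integer root y with |y| ≤ 4.
Only singular point on the grid: (2, -2).
Classify: substitute x = 2 + u, y = -2 + v and expand: f = -3*u**3 - u**2*v - u**2 - v**3 + v**2.
No constant or linear terms (consistent with a singular point). Quadratic part: -u**2 + v**2. Cubic part: -3*u**3 - u**2*v - v**3.
The quadratic part v**2 - u**2 = (v − u)(v + u) splits into two distinct linear factors, so there are two distinct tangent lines y − -2 = ±(x − 2) — this is a node (ordinary double point).
Classification: node.


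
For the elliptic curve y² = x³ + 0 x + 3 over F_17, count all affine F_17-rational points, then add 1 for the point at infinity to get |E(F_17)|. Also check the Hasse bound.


Affine points = {(1, 2), (1, 15), (3, 8), (3, 9), (4, 4), (4, 13), (5, 3), (5, 14), (6, 7), (6, 10), (9, 1), (9, 16), (10, 0), (11, 5), (11, 12), (16, 6), (16, 11)}; affine count = 17; |E(F_17)| = 18.

Discriminant check: Δ ∝ 4a³ + 27b² = 4·0³ + 27·3² = 4·0 + 27·9 ≡ 5 (mod 17). Nonzero ⇒ E is nonsingular.
For each x ∈ F_17, compute rhs = x³ + 0·x + 3 mod 17, then count y ∈ F_17 with y² ≡ rhs.
  x = 0: rhs = 3, matching y values: none (0 points).
  x = 1: rhs = 4, matching y values: 2, 15 (2 points).
  x = 2: rhs = 11, matching y values: none (0 points).
  x = 3: rhs = 13, matching y values: 8, 9 (2 points).
  x = 4: rhs = 16, matching y values: 4, 13 (2 points).
  x = 5: rhs = 9, matching y values: 3, 14 (2 points).
  x = 6: rhs = 15, matching y values: 7, 10 (2 points).
  x = 7: rhs = 6, matching y values: none (0 points).
  x = 8: rhs = 5, matching y values: none (0 points).
  x = 9: rhs = 1, matching y values: 1, 16 (2 points).
  x = 10: rhs = 0, matching y values: 0 (1 points).
  x = 11: rhs = 8, matching y values: 5, 12 (2 points).
  x = 12: rhs = 14, matching y values: none (0 points).
  x = 13: rhs = 7, matching y values: none (0 points).
  x = 14: rhs = 10, matching y values: none (0 points).
  x = 15: rhs = 12, matching y values: none (0 points).
  x = 16: rhs = 2, matching y values: 6, 11 (2 points).
Total affine count: 17.
Full point count |E(F_17)| = 17 + 1 = 18.
Hasse bound: |18 − (17+1)| = |0| = 0 ≤ 2√17 ≈ 8.2462 ✓.


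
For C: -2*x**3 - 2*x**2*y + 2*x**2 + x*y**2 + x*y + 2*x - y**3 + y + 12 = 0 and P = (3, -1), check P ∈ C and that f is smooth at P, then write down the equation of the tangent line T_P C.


Tangent line at P: -28*x - 23*y + 61 = 0.

Step 1: f(3, -1) = 0, so P lies on C.
Step 2: partial derivatives
  f_x(x, y) = -6*x**2 - 4*x*y + 4*x + y**2 + y + 2, f_y(x, y) = -2*x**2 + 2*x*y + x - 3*y**2 + 1.
  f_x(P) = -28, f_y(P) = -23 (gradient nonzero, so P is smooth).
Step 3: tangent line at P: -28·(x − 3) + -23·(y − -1) = 0.
Expanding: -28*x - 23*y + 61 = 0.


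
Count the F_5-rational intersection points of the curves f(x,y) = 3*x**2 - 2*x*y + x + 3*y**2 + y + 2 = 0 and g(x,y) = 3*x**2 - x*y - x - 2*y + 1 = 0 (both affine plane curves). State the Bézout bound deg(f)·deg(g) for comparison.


Common zeros: {(3, 1), (3, 4)}; count = 2; Bézout bound = 4.

deg(f) = 2, deg(g) = 2, so Bézout bound = 4.
Scan x ∈ F_5. For each x, list the y ∈ F_5 with f(x, y) ≡ 0 and those with g(x, y) ≡ 0 (mod 5); the common zeros in that column are the intersection.
  x = 0: f ≡ 0 at y ∈ ∅; g ≡ 0 at y ∈ {3}; common: ∅.
  x = 1: f ≡ 0 at y ∈ {3, 4}; g ≡ 0 at y ∈ {1}; common: ∅.
  x = 2: f ≡ 0 at y ∈ ∅; g ≡ 0 at y ∈ {4}; common: ∅.
  x = 3: f ≡ 0 at y ∈ {1, 4}; g ≡ 0 at y ∈ {0, 1, 2, 3, 4}; common: {1, 4}.
  x = 4: f ≡ 0 at y ∈ {1, 3}; g ≡ 0 at y ∈ {0}; common: ∅.
Collecting: common zeros = {(3, 1), (3, 4)}, so the count is 2.
Comparison with the Bézout bound: 2 ≤ 4 = deg(f)·deg(g), as expected for curves with no common component (the affine F_5-count falls short of the bound because intersections may lie at infinity, over extension fields, or carry multiplicity).


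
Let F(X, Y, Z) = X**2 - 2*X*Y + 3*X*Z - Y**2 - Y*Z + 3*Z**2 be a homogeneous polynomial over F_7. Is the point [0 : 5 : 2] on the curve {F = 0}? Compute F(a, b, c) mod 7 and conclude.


F(0,5,2) ≡ 5 (mod 7); P is NOT on the curve.

Evaluate F(0, 5, 2) term-by-term (mod 7).
  X**2 ↦ 1·0·1·1 = 0
  -2*X*Y ↦ -2·0·5·1 = 0
  3*X*Z ↦ 3·0·1·2 = 0
  -Y**2 ↦ -1·1·25·1 = -25
  -Y*Z ↦ -1·1·5·2 = -10
  3*Z**2 ↦ 3·1·1·4 = 12
Sum: F(0, 5, 2) = (0) + (0) + (0) + (-25) + (-10) + (12) = -23.
Reducing mod 7: -23 ≡ 5 (mod 7).
Since F(a, b, c) ≡ 5 ≠ 0 (mod 7), P does NOT lie on the curve.


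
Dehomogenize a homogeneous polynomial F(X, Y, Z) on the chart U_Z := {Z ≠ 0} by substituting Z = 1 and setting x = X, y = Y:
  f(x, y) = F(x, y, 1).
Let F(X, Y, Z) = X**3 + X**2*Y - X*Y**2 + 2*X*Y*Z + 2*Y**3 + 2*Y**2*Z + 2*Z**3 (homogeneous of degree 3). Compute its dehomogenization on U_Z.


f(x, y) = x**3 + x**2*y - x*y**2 + 2*x*y + 2*y**3 + 2*y**2 + 2

On U_Z we set Z = 1. Each monomial c·X^i·Y^j·Z^k in F becomes c·x^i·y^j·1^k = c·x^i·y^j.
Substituting Z = 1: F(X, Y, 1) = x**3 + x**2*y - x*y**2 + 2*x*y + 2*y**3 + 2*y**2 + 2.
Note: deg(f) ≤ deg(F) = 3; strict inequality happens when F is divisible by Z (lost terms).


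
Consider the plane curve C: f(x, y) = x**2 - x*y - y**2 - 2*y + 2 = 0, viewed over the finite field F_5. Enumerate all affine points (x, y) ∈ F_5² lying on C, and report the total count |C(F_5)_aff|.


Affine F_5-points: {(1, 3), (1, 4), (2, 3), (3, 1), (3, 4)}; count = 5.

For each of the 25 pairs (x, y) ∈ F_5², evaluate f(x, y) mod 5. Record the zeros.
  x = 0: [0↦2, 1↦4, 2↦4, 3↦2, 4↦3]  zeros at y ∈ ∅
  x = 1: [0↦3, 1↦4, 2↦3, 3↦0, 4↦0]  zeros at y ∈ {3, 4}
  x = 2: [0↦1, 1↦1, 2↦4, 3↦0, 4↦4]  zeros at y ∈ {3}
  x = 3: [0↦1, 1↦0, 2↦2, 3↦2, 4↦0]  zeros at y ∈ {1, 4}
  x = 4: [0↦3, 1↦1, 2↦2, 3↦1, 4↦3]  zeros at y ∈ ∅
Collecting zeros: affine points = {(1, 3), (1, 4), (2, 3), (3, 1), (3, 4)}.
Total count |C(F_5)_aff| = 5.


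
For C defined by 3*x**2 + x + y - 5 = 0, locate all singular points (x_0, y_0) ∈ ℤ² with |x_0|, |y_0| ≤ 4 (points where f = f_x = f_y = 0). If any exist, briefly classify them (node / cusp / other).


No singular points in the scanned grid; C is smooth there.

Compute partial derivatives:
  f_x = 6*x + 1.
  f_y = 1.
f_y = 1 is a nonzero constant, so f_y never vanishes: no point (x, y) can satisfy f = f_x = f_y = 0. In particular no (x, y) ∈ {−4, ..., 4}² is singular; the curve is smooth.


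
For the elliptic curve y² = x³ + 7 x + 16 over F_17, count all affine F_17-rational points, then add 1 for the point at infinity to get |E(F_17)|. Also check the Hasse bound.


Affine points = {(0, 4), (0, 13), (2, 2), (2, 15), (3, 8), (3, 9), (6, 6), (6, 11), (7, 0), (9, 3), (9, 14), (10, 7), (10, 10), (11, 8), (11, 9), (12, 3), (12, 14), (13, 3), (13, 14), (14, 6), (14, 11), (16, 5), (16, 12)}; affine count = 23; |E(F_17)| = 24.

Discriminant check: Δ ∝ 4a³ + 27b² = 4·7³ + 27·16² = 4·343 + 27·256 ≡ 5 (mod 17). Nonzero ⇒ E is nonsingular.
For each x ∈ F_17, compute rhs = x³ + 7·x + 16 mod 17, then count y ∈ F_17 with y² ≡ rhs.
  x = 0: rhs = 16, matching y values: 4, 13 (2 points).
  x = 1: rhs = 7, matching y values: none (0 points).
  x = 2: rhs = 4, matching y values: 2, 15 (2 points).
  x = 3: rhs = 13, matching y values: 8, 9 (2 points).
  x = 4: rhs = 6, matching y values: none (0 points).
  x = 5: rhs = 6, matching y values: none (0 points).
  x = 6: rhs = 2, matching y values: 6, 11 (2 points).
  x = 7: rhs = 0, matching y values: 0 (1 points).
  x = 8: rhs = 6, matching y values: none (0 points).
  x = 9: rhs = 9, matching y values: 3, 14 (2 points).
  x = 10: rhs = 15, matching y values: 7, 10 (2 points).
  x = 11: rhs = 13, matching y values: 8, 9 (2 points).
  x = 12: rhs = 9, matching y values: 3, 14 (2 points).
  x = 13: rhs = 9, matching y values: 3, 14 (2 points).
  x = 14: rhs = 2, matching y values: 6, 11 (2 points).
  x = 15: rhs = 11, matching y values: none (0 points).
  x = 16: rhs = 8, matching y values: 5, 12 (2 points).
Total affine count: 23.
Full point count |E(F_17)| = 23 + 1 = 24.
Hasse bound: |24 − (17+1)| = |6| = 6 ≤ 2√17 ≈ 8.2462 ✓.


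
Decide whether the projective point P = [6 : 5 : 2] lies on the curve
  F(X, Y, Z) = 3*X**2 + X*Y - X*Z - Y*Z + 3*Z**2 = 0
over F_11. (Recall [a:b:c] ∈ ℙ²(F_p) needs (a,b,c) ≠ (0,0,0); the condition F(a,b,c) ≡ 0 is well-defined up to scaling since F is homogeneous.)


F(6,5,2) ≡ 7 (mod 11); P is NOT on the curve.

Evaluate F(6, 5, 2) term-by-term (mod 11).
  3*X**2 ↦ 3·36·1·1 = 108
  X*Y ↦ 1·6·5·1 = 30
  -X*Z ↦ -1·6·1·2 = -12
  -Y*Z ↦ -1·1·5·2 = -10
  3*Z**2 ↦ 3·1·1·4 = 12
Sum: F(6, 5, 2) = (108) + (30) + (-12) + (-10) + (12) = 128.
Reducing mod 11: 128 ≡ 7 (mod 11).
Since F(a, b, c) ≡ 7 ≠ 0 (mod 11), P does NOT lie on the curve.


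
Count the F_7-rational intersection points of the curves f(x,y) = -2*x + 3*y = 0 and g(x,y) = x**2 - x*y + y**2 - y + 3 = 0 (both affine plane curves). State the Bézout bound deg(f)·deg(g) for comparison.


Common zeros: {(1, 3)}; count = 1; Bézout bound = 2.

deg(f) = 1, deg(g) = 2, so Bézout bound = 2.
Scan x ∈ F_7. For each x, list the y ∈ F_7 with f(x, y) ≡ 0 and those with g(x, y) ≡ 0 (mod 7); the common zeros in that column are the intersection.
  x = 0: f ≡ 0 at y ∈ {0}; g ≡ 0 at y ∈ ∅; common: ∅.
  x = 1: f ≡ 0 at y ∈ {3}; g ≡ 0 at y ∈ {3, 6}; common: {3}.
  x = 2: f ≡ 0 at y ∈ {6}; g ≡ 0 at y ∈ {0, 3}; common: ∅.
  x = 3: f ≡ 0 at y ∈ {2}; g ≡ 0 at y ∈ ∅; common: ∅.
  x = 4: f ≡ 0 at y ∈ {5}; g ≡ 0 at y ∈ ∅; common: ∅.
  x = 5: f ≡ 0 at y ∈ {1}; g ≡ 0 at y ∈ {0, 6}; common: ∅.
  x = 6: f ≡ 0 at y ∈ {4}; g ≡ 0 at y ∈ ∅; common: ∅.
Collecting: common zeros = {(1, 3)}, so the count is 1.
Comparison with the Bézout bound: 1 ≤ 2 = deg(f)·deg(g), as expected for curves with no common component (the affine F_7-count falls short of the bound because intersections may lie at infinity, over extension fields, or carry multiplicity).


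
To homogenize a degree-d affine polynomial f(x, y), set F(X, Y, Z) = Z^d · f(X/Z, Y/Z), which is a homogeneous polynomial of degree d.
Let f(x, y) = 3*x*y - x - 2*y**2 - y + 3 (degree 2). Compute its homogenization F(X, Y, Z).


F(X, Y, Z) = 3*X*Y - X*Z - 2*Y**2 - Y*Z + 3*Z**2

deg(f) = 2.
Substitute x = X/Z, y = Y/Z into f, then multiply by Z^2.
  monomial 3·x^1·y^1 ↦ 3·X^1·Y^1·Z^0.
  monomial -1·x^1·y^0 ↦ -1·X^1·Y^0·Z^1.
  monomial -2·x^0·y^2 ↦ -2·X^0·Y^2·Z^0.
  monomial -1·x^0·y^1 ↦ -1·X^0·Y^1·Z^1.
  monomial 3·x^0·y^0 ↦ 3·X^0·Y^0·Z^2.
Collecting: F(X, Y, Z) = 3*X*Y - X*Z - 2*Y**2 - Y*Z + 3*Z**2.


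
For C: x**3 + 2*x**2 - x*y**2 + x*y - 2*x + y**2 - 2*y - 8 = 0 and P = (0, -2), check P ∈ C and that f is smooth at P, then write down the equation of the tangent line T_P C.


Tangent line at P: -8*x - 6*y - 12 = 0.

Step 1: f(0, -2) = 0, so P lies on C.
Step 2: partial derivatives
  f_x(x, y) = 3*x**2 + 4*x - y**2 + y - 2, f_y(x, y) = -2*x*y + x + 2*y - 2.
  f_x(P) = -8, f_y(P) = -6 (gradient nonzero, so P is smooth).
Step 3: tangent line at P: -8·(x − 0) + -6·(y − -2) = 0.
Expanding: -8*x - 6*y - 12 = 0.


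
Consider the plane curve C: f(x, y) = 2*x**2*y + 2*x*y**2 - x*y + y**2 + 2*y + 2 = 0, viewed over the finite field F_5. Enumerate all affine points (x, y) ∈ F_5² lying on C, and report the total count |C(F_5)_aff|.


Affine F_5-points: {(0, 1), (0, 2), (1, 2), (2, 1)}; count = 4.

For each of the 25 pairs (x, y) ∈ F_5², evaluate f(x, y) mod 5. Record the zeros.
  x = 0: [0↦2, 1↦0, 2↦0, 3↦2, 4↦1]  zeros at y ∈ {1, 2}
  x = 1: [0↦2, 1↦3, 2↦0, 3↦3, 4↦2]  zeros at y ∈ {2}
  x = 2: [0↦2, 1↦0, 2↦3, 3↦1, 4↦4]  zeros at y ∈ {1}
  x = 3: [0↦2, 1↦1, 2↦4, 3↦1, 4↦2]  zeros at y ∈ ∅
  x = 4: [0↦2, 1↦1, 2↦3, 3↦3, 4↦1]  zeros at y ∈ ∅
Collecting zeros: affine points = {(0, 1), (0, 2), (1, 2), (2, 1)}.
Total count |C(F_5)_aff| = 4.


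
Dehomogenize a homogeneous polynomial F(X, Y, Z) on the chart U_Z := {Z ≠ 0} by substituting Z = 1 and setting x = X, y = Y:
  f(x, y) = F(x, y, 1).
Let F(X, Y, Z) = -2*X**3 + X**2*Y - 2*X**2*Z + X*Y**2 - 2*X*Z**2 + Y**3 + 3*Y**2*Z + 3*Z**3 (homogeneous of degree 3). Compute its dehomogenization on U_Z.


f(x, y) = -2*x**3 + x**2*y - 2*x**2 + x*y**2 - 2*x + y**3 + 3*y**2 + 3

On U_Z we set Z = 1. Each monomial c·X^i·Y^j·Z^k in F becomes c·x^i·y^j·1^k = c·x^i·y^j.
Substituting Z = 1: F(X, Y, 1) = -2*x**3 + x**2*y - 2*x**2 + x*y**2 - 2*x + y**3 + 3*y**2 + 3.
Note: deg(f) ≤ deg(F) = 3; strict inequality happens when F is divisible by Z (lost terms).


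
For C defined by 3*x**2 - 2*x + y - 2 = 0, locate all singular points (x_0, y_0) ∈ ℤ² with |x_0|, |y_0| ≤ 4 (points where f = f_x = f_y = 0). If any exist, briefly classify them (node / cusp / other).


No singular points in the scanned grid; C is smooth there.

Compute partial derivatives:
  f_x = 6*x - 2.
  f_y = 1.
f_y = 1 is a nonzero constant, so f_y never vanishes: no point (x, y) can satisfy f = f_x = f_y = 0. In particular no (x, y) ∈ {−4, ..., 4}² is singular; the curve is smooth.


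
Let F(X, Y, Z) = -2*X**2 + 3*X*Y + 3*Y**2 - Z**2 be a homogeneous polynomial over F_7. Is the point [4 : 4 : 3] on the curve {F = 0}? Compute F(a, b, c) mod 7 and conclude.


F(4,4,3) ≡ 6 (mod 7); P is NOT on the curve.

Evaluate F(4, 4, 3) term-by-term (mod 7).
  -2*X**2 ↦ -2·16·1·1 = -32
  3*X*Y ↦ 3·4·4·1 = 48
  3*Y**2 ↦ 3·1·16·1 = 48
  -Z**2 ↦ -1·1·1·9 = -9
Sum: F(4, 4, 3) = (-32) + (48) + (48) + (-9) = 55.
Reducing mod 7: 55 ≡ 6 (mod 7).
Since F(a, b, c) ≡ 6 ≠ 0 (mod 7), P does NOT lie on the curve.


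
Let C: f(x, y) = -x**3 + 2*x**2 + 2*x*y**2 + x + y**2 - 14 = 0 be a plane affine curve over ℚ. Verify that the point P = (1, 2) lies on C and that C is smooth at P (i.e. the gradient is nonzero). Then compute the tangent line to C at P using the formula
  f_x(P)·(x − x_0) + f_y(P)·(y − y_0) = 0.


Tangent line at P: 10*x + 12*y - 34 = 0.

Step 1: f(1, 2) = 0, so P lies on C.
Step 2: partial derivatives
  f_x(x, y) = -3*x**2 + 4*x + 2*y**2 + 1, f_y(x, y) = 4*x*y + 2*y.
  f_x(P) = 10, f_y(P) = 12 (gradient nonzero, so P is smooth).
Step 3: tangent line at P: 10·(x − 1) + 12·(y − 2) = 0.
Expanding: 10*x + 12*y - 34 = 0.


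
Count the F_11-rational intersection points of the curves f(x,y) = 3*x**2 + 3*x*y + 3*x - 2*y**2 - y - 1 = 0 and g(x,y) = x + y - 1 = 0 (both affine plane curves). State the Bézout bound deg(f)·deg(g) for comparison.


Common zeros: {(3, 9), (8, 4)}; count = 2; Bézout bound = 2.

deg(f) = 2, deg(g) = 1, so Bézout bound = 2.
Scan x ∈ F_11. For each x, list the y ∈ F_11 with f(x, y) ≡ 0 and those with g(x, y) ≡ 0 (mod 11); the common zeros in that column are the intersection.
  x = 0: f ≡ 0 at y ∈ {2, 3}; g ≡ 0 at y ∈ {1}; common: ∅.
  x = 1: f ≡ 0 at y ∈ {6}; g ≡ 0 at y ∈ {0}; common: ∅.
  x = 2: f ≡ 0 at y ∈ ∅; g ≡ 0 at y ∈ {10}; common: ∅.
  x = 3: f ≡ 0 at y ∈ {6, 9}; g ≡ 0 at y ∈ {9}; common: {9}.
  x = 4: f ≡ 0 at y ∈ ∅; g ≡ 0 at y ∈ {8}; common: ∅.
  x = 5: f ≡ 0 at y ∈ ∅; g ≡ 0 at y ∈ {7}; common: ∅.
  x = 6: f ≡ 0 at y ∈ ∅; g ≡ 0 at y ∈ {6}; common: ∅.
  x = 7: f ≡ 0 at y ∈ {3, 7}; g ≡ 0 at y ∈ {5}; common: ∅.
  x = 8: f ≡ 0 at y ∈ {2, 4}; g ≡ 0 at y ∈ {4}; common: {4}.
  x = 9: f ≡ 0 at y ∈ {4, 9}; g ≡ 0 at y ∈ {3}; common: ∅.
  x = 10: f ≡ 0 at y ∈ ∅; g ≡ 0 at y ∈ {2}; common: ∅.
Collecting: common zeros = {(3, 9), (8, 4)}, so the count is 2.
Comparison with the Bézout bound: 2 ≤ 2 = deg(f)·deg(g), as expected for curves with no common component (the bound is attained).


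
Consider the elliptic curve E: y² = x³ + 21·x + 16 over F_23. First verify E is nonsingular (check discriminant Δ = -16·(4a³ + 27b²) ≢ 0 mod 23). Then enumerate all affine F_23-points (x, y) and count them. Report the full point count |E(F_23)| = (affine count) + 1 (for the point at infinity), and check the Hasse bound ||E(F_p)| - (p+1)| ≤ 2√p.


Affine points = {(0, 4), (0, 19), (4, 7), (4, 16), (5, 4), (5, 19), (6, 6), (6, 17), (7, 0), (8, 11), (8, 12), (12, 8), (12, 15), (13, 5), (13, 18), (14, 8), (14, 15), (15, 7), (15, 16), (16, 3), (16, 20), (18, 4), (18, 19), (19, 11), (19, 12), (20, 8), (20, 15), (21, 9), (21, 14)}; affine count = 29; |E(F_23)| = 30.

Discriminant check: Δ ∝ 4a³ + 27b² = 4·21³ + 27·16² = 4·9261 + 27·256 ≡ 3 (mod 23). Nonzero ⇒ E is nonsingular.
For each x ∈ F_23, compute rhs = x³ + 21·x + 16 mod 23, then count y ∈ F_23 with y² ≡ rhs.
  x = 0: rhs = 16, matching y values: 4, 19 (2 points).
  x = 1: rhs = 15, matching y values: none (0 points).
  x = 2: rhs = 20, matching y values: none (0 points).
  x = 3: rhs = 14, matching y values: none (0 points).
  x = 4: rhs = 3, matching y values: 7, 16 (2 points).
  x = 5: rhs = 16, matching y values: 4, 19 (2 points).
  x = 6: rhs = 13, matching y values: 6, 17 (2 points).
  x = 7: rhs = 0, matching y values: 0 (1 points).
  x = 8: rhs = 6, matching y values: 11, 12 (2 points).
  x = 9: rhs = 14, matching y values: none (0 points).
  x = 10: rhs = 7, matching y values: none (0 points).
  x = 11: rhs = 14, matching y values: none (0 points).
  x = 12: rhs = 18, matching y values: 8, 15 (2 points).
  x = 13: rhs = 2, matching y values: 5, 18 (2 points).
  x = 14: rhs = 18, matching y values: 8, 15 (2 points).
  x = 15: rhs = 3, matching y values: 7, 16 (2 points).
  x = 16: rhs = 9, matching y values: 3, 20 (2 points).
  x = 17: rhs = 19, matching y values: none (0 points).
  x = 18: rhs = 16, matching y values: 4, 19 (2 points).
  x = 19: rhs = 6, matching y values: 11, 12 (2 points).
  x = 20: rhs = 18, matching y values: 8, 15 (2 points).
  x = 21: rhs = 12, matching y values: 9, 14 (2 points).
  x = 22: rhs = 17, matching y values: none (0 points).
Total affine count: 29.
Full point count |E(F_23)| = 29 + 1 = 30.
Hasse bound: |30 − (23+1)| = |6| = 6 ≤ 2√23 ≈ 9.5917 ✓.


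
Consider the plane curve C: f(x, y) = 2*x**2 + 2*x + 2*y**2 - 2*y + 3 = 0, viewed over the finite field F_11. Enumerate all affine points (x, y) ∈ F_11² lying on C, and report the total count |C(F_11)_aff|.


Affine F_11-points: {(1, 2), (1, 10), (2, 5), (2, 7), (4, 3), (4, 9), (6, 3), (6, 9), (8, 5), (8, 7), (9, 2), (9, 10)}; count = 12.

For each of the 121 pairs (x, y) ∈ F_11², evaluate f(x, y) mod 11. Record the zeros.
  x = 0: [0↦3, 1↦3, 2↦7, 3↦4, 4↦5, 5↦10, 6↦8, 7↦10, 8↦5, 9↦4, 10↦7]  zeros at y ∈ ∅
  x = 1: [0↦7, 1↦7, 2↦0, 3↦8, 4↦9, 5↦3, 6↦1, 7↦3, 8↦9, 9↦8, 10↦0]  zeros at y ∈ {2, 10}
  x = 2: [0↦4, 1↦4, 2↦8, 3↦5, 4↦6, 5↦0, 6↦9, 7↦0, 8↦6, 9↦5, 10↦8]  zeros at y ∈ {5, 7}
  x = 3: [0↦5, 1↦5, 2↦9, 3↦6, 4↦7, 5↦1, 6↦10, 7↦1, 8↦7, 9↦6, 10↦9]  zeros at y ∈ ∅
  x = 4: [0↦10, 1↦10, 2↦3, 3↦0, 4↦1, 5↦6, 6↦4, 7↦6, 8↦1, 9↦0, 10↦3]  zeros at y ∈ {3, 9}
  x = 5: [0↦8, 1↦8, 2↦1, 3↦9, 4↦10, 5↦4, 6↦2, 7↦4, 8↦10, 9↦9, 10↦1]  zeros at y ∈ ∅
  x = 6: [0↦10, 1↦10, 2↦3, 3↦0, 4↦1, 5↦6, 6↦4, 7↦6, 8↦1, 9↦0, 10↦3]  zeros at y ∈ {3, 9}
  x = 7: [0↦5, 1↦5, 2↦9, 3↦6, 4↦7, 5↦1, 6↦10, 7↦1, 8↦7, 9↦6, 10↦9]  zeros at y ∈ ∅
  x = 8: [0↦4, 1↦4, 2↦8, 3↦5, 4↦6, 5↦0, 6↦9, 7↦0, 8↦6, 9↦5, 10↦8]  zeros at y ∈ {5, 7}
  x = 9: [0↦7, 1↦7, 2↦0, 3↦8, 4↦9, 5↦3, 6↦1, 7↦3, 8↦9, 9↦8, 10↦0]  zeros at y ∈ {2, 10}
  x = 10: [0↦3, 1↦3, 2↦7, 3↦4, 4↦5, 5↦10, 6↦8, 7↦10, 8↦5, 9↦4, 10↦7]  zeros at y ∈ ∅
Collecting zeros: affine points = {(1, 2), (1, 10), (2, 5), (2, 7), (4, 3), (4, 9), (6, 3), (6, 9), (8, 5), (8, 7), (9, 2), (9, 10)}.
Total count |C(F_11)_aff| = 12.


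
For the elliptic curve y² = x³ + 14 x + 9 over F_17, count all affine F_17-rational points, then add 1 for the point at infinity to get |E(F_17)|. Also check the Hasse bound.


Affine points = {(0, 3), (0, 14), (5, 0), (7, 5), (7, 12), (8, 2), (8, 15), (11, 7), (11, 10), (12, 1), (12, 16), (13, 5), (13, 12), (14, 5), (14, 12)}; affine count = 15; |E(F_17)| = 16.

Discriminant check: Δ ∝ 4a³ + 27b² = 4·14³ + 27·9² = 4·2744 + 27·81 ≡ 5 (mod 17). Nonzero ⇒ E is nonsingular.
For each x ∈ F_17, compute rhs = x³ + 14·x + 9 mod 17, then count y ∈ F_17 with y² ≡ rhs.
  x = 0: rhs = 9, matching y values: 3, 14 (2 points).
  x = 1: rhs = 7, matching y values: none (0 points).
  x = 2: rhs = 11, matching y values: none (0 points).
  x = 3: rhs = 10, matching y values: none (0 points).
  x = 4: rhs = 10, matching y values: none (0 points).
  x = 5: rhs = 0, matching y values: 0 (1 points).
  x = 6: rhs = 3, matching y values: none (0 points).
  x = 7: rhs = 8, matching y values: 5, 12 (2 points).
  x = 8: rhs = 4, matching y values: 2, 15 (2 points).
  x = 9: rhs = 14, matching y values: none (0 points).
  x = 10: rhs = 10, matching y values: none (0 points).
  x = 11: rhs = 15, matching y values: 7, 10 (2 points).
  x = 12: rhs = 1, matching y values: 1, 16 (2 points).
  x = 13: rhs = 8, matching y values: 5, 12 (2 points).
  x = 14: rhs = 8, matching y values: 5, 12 (2 points).
  x = 15: rhs = 7, matching y values: none (0 points).
  x = 16: rhs = 11, matching y values: none (0 points).
Total affine count: 15.
Full point count |E(F_17)| = 15 + 1 = 16.
Hasse bound: |16 − (17+1)| = |-2| = 2 ≤ 2√17 ≈ 8.2462 ✓.


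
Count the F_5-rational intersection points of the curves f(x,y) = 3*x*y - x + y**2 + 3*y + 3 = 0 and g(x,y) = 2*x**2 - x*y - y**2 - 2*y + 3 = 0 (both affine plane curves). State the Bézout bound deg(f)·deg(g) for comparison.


Common zeros: {(4, 4)}; count = 1; Bézout bound = 4.

deg(f) = 2, deg(g) = 2, so Bézout bound = 4.
Scan x ∈ F_5. For each x, list the y ∈ F_5 with f(x, y) ≡ 0 and those with g(x, y) ≡ 0 (mod 5); the common zeros in that column are the intersection.
  x = 0: f ≡ 0 at y ∈ ∅; g ≡ 0 at y ∈ {1, 2}; common: ∅.
  x = 1: f ≡ 0 at y ∈ ∅; g ≡ 0 at y ∈ {0, 2}; common: ∅.
  x = 2: f ≡ 0 at y ∈ ∅; g ≡ 0 at y ∈ {3}; common: ∅.
  x = 3: f ≡ 0 at y ∈ {0, 3}; g ≡ 0 at y ∈ {1, 4}; common: ∅.
  x = 4: f ≡ 0 at y ∈ {1, 4}; g ≡ 0 at y ∈ {0, 4}; common: {4}.
Collecting: common zeros = {(4, 4)}, so the count is 1.
Comparison with the Bézout bound: 1 ≤ 4 = deg(f)·deg(g), as expected for curves with no common component (the affine F_5-count falls short of the bound because intersections may lie at infinity, over extension fields, or carry multiplicity).


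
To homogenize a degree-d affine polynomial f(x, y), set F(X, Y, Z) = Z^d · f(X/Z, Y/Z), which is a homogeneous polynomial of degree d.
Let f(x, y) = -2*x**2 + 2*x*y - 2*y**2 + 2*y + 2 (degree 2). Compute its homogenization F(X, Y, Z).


F(X, Y, Z) = -2*X**2 + 2*X*Y - 2*Y**2 + 2*Y*Z + 2*Z**2

deg(f) = 2.
Substitute x = X/Z, y = Y/Z into f, then multiply by Z^2.
  monomial -2·x^2·y^0 ↦ -2·X^2·Y^0·Z^0.
  monomial 2·x^1·y^1 ↦ 2·X^1·Y^1·Z^0.
  monomial -2·x^0·y^2 ↦ -2·X^0·Y^2·Z^0.
  monomial 2·x^0·y^1 ↦ 2·X^0·Y^1·Z^1.
  monomial 2·x^0·y^0 ↦ 2·X^0·Y^0·Z^2.
Collecting: F(X, Y, Z) = -2*X**2 + 2*X*Y - 2*Y**2 + 2*Y*Z + 2*Z**2.
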